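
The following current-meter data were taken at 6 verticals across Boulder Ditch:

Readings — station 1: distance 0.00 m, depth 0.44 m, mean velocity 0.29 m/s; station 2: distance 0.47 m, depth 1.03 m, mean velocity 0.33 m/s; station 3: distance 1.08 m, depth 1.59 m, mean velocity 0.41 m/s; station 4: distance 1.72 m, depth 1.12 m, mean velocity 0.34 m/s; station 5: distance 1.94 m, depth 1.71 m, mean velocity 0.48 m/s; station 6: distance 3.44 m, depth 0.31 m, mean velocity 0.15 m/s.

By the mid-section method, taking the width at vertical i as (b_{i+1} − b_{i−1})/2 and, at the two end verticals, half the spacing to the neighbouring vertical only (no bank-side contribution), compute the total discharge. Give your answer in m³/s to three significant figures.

1.53 m³/s

w_1 = (0.47 − 0.00)/2 = 0.235 m; q_1 = 0.29 × 0.44 × 0.235 = 0.02999 m³/s
w_2 = (1.08 − 0.00)/2 = 0.54 m; q_2 = 0.33 × 1.03 × 0.54 = 0.1835 m³/s
w_3 = (1.72 − 0.47)/2 = 0.625 m; q_3 = 0.41 × 1.59 × 0.625 = 0.4074 m³/s
w_4 = (1.94 − 1.08)/2 = 0.43 m; q_4 = 0.34 × 1.12 × 0.43 = 0.1637 m³/s
w_5 = (3.44 − 1.72)/2 = 0.86 m; q_5 = 0.48 × 1.71 × 0.86 = 0.7059 m³/s
w_6 = (3.44 − 1.94)/2 = 0.75 m; q_6 = 0.15 × 0.31 × 0.75 = 0.03488 m³/s
Q = Σ qᵢ = 1.525 m³/s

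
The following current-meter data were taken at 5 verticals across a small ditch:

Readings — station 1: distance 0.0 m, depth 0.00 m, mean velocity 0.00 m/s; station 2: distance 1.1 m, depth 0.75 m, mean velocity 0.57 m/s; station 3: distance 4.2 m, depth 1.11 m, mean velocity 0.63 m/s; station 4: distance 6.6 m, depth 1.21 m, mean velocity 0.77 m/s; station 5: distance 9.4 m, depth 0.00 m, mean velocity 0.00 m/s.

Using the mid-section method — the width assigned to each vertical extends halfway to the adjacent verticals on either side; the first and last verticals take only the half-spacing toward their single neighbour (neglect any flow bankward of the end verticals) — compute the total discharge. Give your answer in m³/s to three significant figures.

w_2 = (4.2 − 0.0)/2 = 2.1 m; q_2 = 0.57 × 0.75 × 2.1 = 0.8978 m³/s
w_3 = (6.6 − 1.1)/2 = 2.75 m; q_3 = 0.63 × 1.11 × 2.75 = 1.923 m³/s
w_4 = (9.4 − 4.2)/2 = 2.6 m; q_4 = 0.77 × 1.21 × 2.6 = 2.422 m³/s
Stations 1, 5 contribute zero (depth or velocity is 0).
Q = Σ qᵢ = 5.243 m³/s

5.24 m³/s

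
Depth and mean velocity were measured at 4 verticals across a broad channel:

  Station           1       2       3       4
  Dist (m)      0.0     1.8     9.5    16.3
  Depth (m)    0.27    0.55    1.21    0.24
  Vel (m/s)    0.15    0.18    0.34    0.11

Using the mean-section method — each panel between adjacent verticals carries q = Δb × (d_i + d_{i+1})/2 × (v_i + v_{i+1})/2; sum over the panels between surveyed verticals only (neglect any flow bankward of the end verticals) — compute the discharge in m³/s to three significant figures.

Panel 1-2: Δb = 1.8 m, d̄ = (0.27+0.55)/2 = 0.41, v̄ = (0.15+0.18)/2 = 0.165 → q = 1.8×0.41×0.165 = 0.1218 m³/s
Panel 2-3: Δb = 7.7 m, d̄ = (0.55+1.21)/2 = 0.88, v̄ = (0.18+0.34)/2 = 0.26 → q = 7.7×0.88×0.26 = 1.762 m³/s
Panel 3-4: Δb = 6.8 m, d̄ = (1.21+0.24)/2 = 0.725, v̄ = (0.34+0.11)/2 = 0.225 → q = 6.8×0.725×0.225 = 1.109 m³/s
Q = Σ q = 2.993 m³/s

2.99 m³/s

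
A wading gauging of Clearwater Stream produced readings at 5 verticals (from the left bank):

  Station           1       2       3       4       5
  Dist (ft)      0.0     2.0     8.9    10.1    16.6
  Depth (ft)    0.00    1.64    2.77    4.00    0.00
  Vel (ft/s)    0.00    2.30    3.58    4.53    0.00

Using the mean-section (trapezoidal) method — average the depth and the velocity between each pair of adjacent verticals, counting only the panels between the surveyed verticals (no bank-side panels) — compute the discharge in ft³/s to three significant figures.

92.5 ft³/s

Panel 1-2: Δb = 2 ft, d̄ = (0.00+1.64)/2 = 0.82, v̄ = (0.00+2.30)/2 = 1.15 → q = 2×0.82×1.15 = 1.886 ft³/s
Panel 2-3: Δb = 6.9 ft, d̄ = (1.64+2.77)/2 = 2.205, v̄ = (2.30+3.58)/2 = 2.94 → q = 6.9×2.205×2.94 = 44.73 ft³/s
Panel 3-4: Δb = 1.2 ft, d̄ = (2.77+4.00)/2 = 3.385, v̄ = (3.58+4.53)/2 = 4.055 → q = 1.2×3.385×4.055 = 16.47 ft³/s
Panel 4-5: Δb = 6.5 ft, d̄ = (4.00+0.00)/2 = 2, v̄ = (4.53+0.00)/2 = 2.265 → q = 6.5×2×2.265 = 29.45 ft³/s
Q = Σ q = 92.53 ft³/s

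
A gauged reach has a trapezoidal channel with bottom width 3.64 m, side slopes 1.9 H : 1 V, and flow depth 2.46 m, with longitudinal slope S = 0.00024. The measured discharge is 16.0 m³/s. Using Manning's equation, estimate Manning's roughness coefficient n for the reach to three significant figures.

A = (b + z·y)·y = (3.64 + 1.9×2.46)×2.46 = 20.45 m²
P = b + 2y√(1+z²) = 3.64 + 2×2.46×√(1+1.9²) = 14.20 m
R = A/P = 20.45/14.20 = 1.440 m
n = (1/Q)·A·R^(2/3)·S^(1/2) = (1/16.0) × 20.45 × 1.275 × 0.01549 = 0.02525

0.0253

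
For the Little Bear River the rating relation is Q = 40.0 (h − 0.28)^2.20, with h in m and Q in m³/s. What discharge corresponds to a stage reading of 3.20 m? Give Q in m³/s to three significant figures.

Q = 40.0 × (3.20 − 0.28)^2.20 = 40.0 × 2.92^2.20 = 422.6 m³/s

423 m³/s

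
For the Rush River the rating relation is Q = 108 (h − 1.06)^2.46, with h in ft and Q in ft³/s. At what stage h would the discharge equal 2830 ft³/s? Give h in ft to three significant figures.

4.83 ft

h − h₀ = (Q/C)^(1/b) = (2830/108)^(1/2.46) = 3.772 ft
h = 1.06 + 3.772 = 4.832 ft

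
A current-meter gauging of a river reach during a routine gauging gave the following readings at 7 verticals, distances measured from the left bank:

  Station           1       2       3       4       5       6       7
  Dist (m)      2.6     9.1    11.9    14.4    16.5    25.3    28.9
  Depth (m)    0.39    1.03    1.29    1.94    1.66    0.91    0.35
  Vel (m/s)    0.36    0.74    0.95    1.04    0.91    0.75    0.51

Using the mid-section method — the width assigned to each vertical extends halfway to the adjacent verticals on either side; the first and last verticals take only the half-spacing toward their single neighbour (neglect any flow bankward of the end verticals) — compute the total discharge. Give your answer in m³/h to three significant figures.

88800 m³/h

w_1 = (9.1 − 2.6)/2 = 3.25 m; q_1 = 0.36 × 0.39 × 3.25 = 0.4563 m³/s
w_2 = (11.9 − 2.6)/2 = 4.65 m; q_2 = 0.74 × 1.03 × 4.65 = 3.544 m³/s
w_3 = (14.4 − 9.1)/2 = 2.65 m; q_3 = 0.95 × 1.29 × 2.65 = 3.248 m³/s
w_4 = (16.5 − 11.9)/2 = 2.3 m; q_4 = 1.04 × 1.94 × 2.3 = 4.640 m³/s
w_5 = (25.3 − 14.4)/2 = 5.45 m; q_5 = 0.91 × 1.66 × 5.45 = 8.233 m³/s
w_6 = (28.9 − 16.5)/2 = 6.2 m; q_6 = 0.75 × 0.91 × 6.2 = 4.232 m³/s
w_7 = (28.9 − 25.3)/2 = 1.8 m; q_7 = 0.51 × 0.35 × 1.8 = 0.3213 m³/s
Q = Σ qᵢ = 24.67 m³/s
= 24.67 × 3600 = 88830 m³/h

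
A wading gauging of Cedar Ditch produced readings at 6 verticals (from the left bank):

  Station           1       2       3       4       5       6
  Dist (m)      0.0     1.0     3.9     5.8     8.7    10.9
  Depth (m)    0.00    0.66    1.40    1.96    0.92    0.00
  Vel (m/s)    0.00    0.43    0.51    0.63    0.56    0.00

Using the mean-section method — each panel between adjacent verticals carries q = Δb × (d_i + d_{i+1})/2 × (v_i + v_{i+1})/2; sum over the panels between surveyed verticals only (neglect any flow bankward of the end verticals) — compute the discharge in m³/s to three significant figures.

6.06 m³/s

Panel 1-2: Δb = 1 m, d̄ = (0.00+0.66)/2 = 0.33, v̄ = (0.00+0.43)/2 = 0.215 → q = 1×0.33×0.215 = 0.07095 m³/s
Panel 2-3: Δb = 2.9 m, d̄ = (0.66+1.40)/2 = 1.03, v̄ = (0.43+0.51)/2 = 0.47 → q = 2.9×1.03×0.47 = 1.404 m³/s
Panel 3-4: Δb = 1.9 m, d̄ = (1.40+1.96)/2 = 1.68, v̄ = (0.51+0.63)/2 = 0.57 → q = 1.9×1.68×0.57 = 1.819 m³/s
Panel 4-5: Δb = 2.9 m, d̄ = (1.96+0.92)/2 = 1.44, v̄ = (0.63+0.56)/2 = 0.595 → q = 2.9×1.44×0.595 = 2.485 m³/s
Panel 5-6: Δb = 2.2 m, d̄ = (0.92+0.00)/2 = 0.46, v̄ = (0.56+0.00)/2 = 0.28 → q = 2.2×0.46×0.28 = 0.2834 m³/s
Q = Σ q = 6.062 m³/s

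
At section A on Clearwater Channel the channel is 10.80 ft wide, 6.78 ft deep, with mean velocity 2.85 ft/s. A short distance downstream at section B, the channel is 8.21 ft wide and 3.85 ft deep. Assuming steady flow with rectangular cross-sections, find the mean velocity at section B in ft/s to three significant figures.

6.60 ft/s

Q = A₁V₁ = (10.80×6.78) × 2.85 = 208.7 ft³/s
A₂ = 8.21 × 3.85 = 31.61 ft²
V₂ = Q/A₂ = 208.7/31.61 = 6.602 ft/s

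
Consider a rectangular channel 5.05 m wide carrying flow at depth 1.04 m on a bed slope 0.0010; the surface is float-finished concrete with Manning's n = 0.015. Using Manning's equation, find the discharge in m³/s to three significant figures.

9.03 m³/s

A = b·y = 5.05 × 1.04 = 5.252 m²
P = b + 2y = 5.05 + 2×1.04 = 7.130 m
R = A/P = 5.252/7.130 = 0.7366 m
Q = (1/n)·A·R^(2/3)·S^(1/2) = (1/0.015) × 5.252 × 0.7366^(2/3) × 0.0010^(1/2) = 9.031 m³/s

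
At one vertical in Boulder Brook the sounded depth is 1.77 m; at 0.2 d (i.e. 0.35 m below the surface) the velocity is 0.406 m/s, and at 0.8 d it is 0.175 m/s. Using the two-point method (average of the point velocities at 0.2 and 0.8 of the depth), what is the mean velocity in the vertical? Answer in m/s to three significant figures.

0.291 m/s

v̄ = (0.406 + 0.175) / 2 = 0.2905 m/s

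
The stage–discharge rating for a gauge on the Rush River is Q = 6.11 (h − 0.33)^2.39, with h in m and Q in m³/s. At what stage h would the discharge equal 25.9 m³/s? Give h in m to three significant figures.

2.16 m

h − h₀ = (Q/C)^(1/b) = (25.9/6.11)^(1/2.39) = 1.830 m
h = 0.33 + 1.830 = 2.160 m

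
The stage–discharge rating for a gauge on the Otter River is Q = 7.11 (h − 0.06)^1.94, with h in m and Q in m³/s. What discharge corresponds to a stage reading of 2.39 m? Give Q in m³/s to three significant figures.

36.7 m³/s

Q = 7.11 × (2.39 − 0.06)^1.94 = 7.11 × 2.33^1.94 = 36.69 m³/s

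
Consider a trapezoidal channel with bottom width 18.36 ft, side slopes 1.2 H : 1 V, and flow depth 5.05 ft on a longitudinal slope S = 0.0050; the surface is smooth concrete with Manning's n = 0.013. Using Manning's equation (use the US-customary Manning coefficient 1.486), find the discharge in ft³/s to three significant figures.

A = (b + z·y)·y = (18.36 + 1.2×5.05)×5.05 = 123.3 ft²
P = b + 2y√(1+z²) = 18.36 + 2×5.05×√(1+1.2²) = 34.14 ft
R = A/P = 123.3/34.14 = 3.613 ft
Q = (1.486/n)·A·R^(2/3)·S^(1/2) = (1.486/0.013) × 123.3 × 3.613^(2/3) × 0.0050^(1/2) = 2347 ft³/s

2350 ft³/s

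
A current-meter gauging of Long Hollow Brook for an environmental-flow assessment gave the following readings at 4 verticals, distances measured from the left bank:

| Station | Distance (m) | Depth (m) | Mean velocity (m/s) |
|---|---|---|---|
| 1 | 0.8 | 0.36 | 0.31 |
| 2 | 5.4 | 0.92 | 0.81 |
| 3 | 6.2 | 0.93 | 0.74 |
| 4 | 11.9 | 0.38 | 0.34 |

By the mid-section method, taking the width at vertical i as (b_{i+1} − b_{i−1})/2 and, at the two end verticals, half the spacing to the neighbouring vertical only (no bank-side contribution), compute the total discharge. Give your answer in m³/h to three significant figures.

17500 m³/h

w_1 = (5.4 − 0.8)/2 = 2.3 m; q_1 = 0.31 × 0.36 × 2.3 = 0.2567 m³/s
w_2 = (6.2 − 0.8)/2 = 2.7 m; q_2 = 0.81 × 0.92 × 2.7 = 2.012 m³/s
w_3 = (11.9 − 5.4)/2 = 3.25 m; q_3 = 0.74 × 0.93 × 3.25 = 2.237 m³/s
w_4 = (11.9 − 6.2)/2 = 2.85 m; q_4 = 0.34 × 0.38 × 2.85 = 0.3682 m³/s
Q = Σ qᵢ = 4.874 m³/s
= 4.874 × 3600 = 17540 m³/h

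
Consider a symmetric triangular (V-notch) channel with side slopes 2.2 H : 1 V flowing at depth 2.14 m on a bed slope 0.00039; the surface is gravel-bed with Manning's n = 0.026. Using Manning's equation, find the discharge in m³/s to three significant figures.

7.52 m³/s

A = z·y² = 2.2×2.14² = 10.08 m²
P = 2y√(1+z²) = 2×2.14×√(1+2.2²) = 10.34 m
R = A/P = 10.08/10.34 = 0.9741 m
Q = (1/n)·A·R^(2/3)·S^(1/2) = (1/0.026) × 10.08 × 0.9741^(2/3) × 0.00039^(1/2) = 7.520 m³/s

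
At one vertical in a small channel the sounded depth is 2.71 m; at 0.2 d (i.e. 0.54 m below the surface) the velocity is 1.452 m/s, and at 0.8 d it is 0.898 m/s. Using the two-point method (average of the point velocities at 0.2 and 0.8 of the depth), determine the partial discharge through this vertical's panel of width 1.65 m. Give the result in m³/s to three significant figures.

5.25 m³/s

v̄ = (1.452 + 0.898) / 2 = 1.175 m/s
q = v̄ × d × w = 1.175 × 2.71 × 1.65 = 5.254 m³/s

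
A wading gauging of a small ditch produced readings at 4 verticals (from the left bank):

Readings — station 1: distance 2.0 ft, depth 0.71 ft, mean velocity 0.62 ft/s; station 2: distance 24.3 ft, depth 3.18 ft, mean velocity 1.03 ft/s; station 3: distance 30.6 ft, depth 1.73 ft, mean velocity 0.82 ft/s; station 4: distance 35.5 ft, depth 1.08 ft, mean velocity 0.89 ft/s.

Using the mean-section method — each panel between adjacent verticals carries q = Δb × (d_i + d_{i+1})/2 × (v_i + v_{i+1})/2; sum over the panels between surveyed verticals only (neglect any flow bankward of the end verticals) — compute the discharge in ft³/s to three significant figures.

56.0 ft³/s

Panel 1-2: Δb = 22.3 ft, d̄ = (0.71+3.18)/2 = 1.945, v̄ = (0.62+1.03)/2 = 0.825 → q = 22.3×1.945×0.825 = 35.78 ft³/s
Panel 2-3: Δb = 6.3 ft, d̄ = (3.18+1.73)/2 = 2.455, v̄ = (1.03+0.82)/2 = 0.925 → q = 6.3×2.455×0.925 = 14.31 ft³/s
Panel 3-4: Δb = 4.9 ft, d̄ = (1.73+1.08)/2 = 1.405, v̄ = (0.82+0.89)/2 = 0.855 → q = 4.9×1.405×0.855 = 5.886 ft³/s
Q = Σ q = 55.98 ft³/s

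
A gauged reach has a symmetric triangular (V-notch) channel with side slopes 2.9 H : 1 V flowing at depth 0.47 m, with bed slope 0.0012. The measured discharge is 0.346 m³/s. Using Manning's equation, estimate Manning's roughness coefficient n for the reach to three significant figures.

A = z·y² = 2.9×0.47² = 0.6406 m²
P = 2y√(1+z²) = 2×0.47×√(1+2.9²) = 2.884 m
R = A/P = 0.6406/2.884 = 0.2222 m
n = (1/Q)·A·R^(2/3)·S^(1/2) = (1/0.346) × 0.6406 × 0.3668 × 0.03464 = 0.02353

0.0235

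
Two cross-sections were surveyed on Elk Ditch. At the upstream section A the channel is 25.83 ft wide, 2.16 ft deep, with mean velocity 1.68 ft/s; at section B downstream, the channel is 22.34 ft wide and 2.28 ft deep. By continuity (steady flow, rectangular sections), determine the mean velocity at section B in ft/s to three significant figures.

Q = A₁V₁ = (25.83×2.16) × 1.68 = 93.73 ft³/s
A₂ = 22.34 × 2.28 = 50.94 ft²
V₂ = Q/A₂ = 93.73/50.94 = 1.840 ft/s

1.84 ft/s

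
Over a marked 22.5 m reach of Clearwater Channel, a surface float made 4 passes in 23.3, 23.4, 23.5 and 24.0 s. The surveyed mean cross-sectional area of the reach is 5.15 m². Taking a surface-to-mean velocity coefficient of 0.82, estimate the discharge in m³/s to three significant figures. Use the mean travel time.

4.03 m³/s

t̄ = (23.3 + 23.4 + 23.5 + 24.0) / 4 = 23.55 s
v_surface = L / t̄ = 22.5 / 23.55 = 0.9554 m/s
v_mean = 0.82 × 0.9554 = 0.7834 m/s
Q = A × v_mean = 5.15 × 0.7834 = 4.035 m³/s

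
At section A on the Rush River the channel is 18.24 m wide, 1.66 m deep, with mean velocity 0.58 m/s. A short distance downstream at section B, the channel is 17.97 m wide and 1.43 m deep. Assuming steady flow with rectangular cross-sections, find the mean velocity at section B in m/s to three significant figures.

Q = A₁V₁ = (18.24×1.66) × 0.58 = 17.56 m³/s
A₂ = 17.97 × 1.43 = 25.70 m²
V₂ = Q/A₂ = 17.56/25.70 = 0.6834 m/s

0.683 m/s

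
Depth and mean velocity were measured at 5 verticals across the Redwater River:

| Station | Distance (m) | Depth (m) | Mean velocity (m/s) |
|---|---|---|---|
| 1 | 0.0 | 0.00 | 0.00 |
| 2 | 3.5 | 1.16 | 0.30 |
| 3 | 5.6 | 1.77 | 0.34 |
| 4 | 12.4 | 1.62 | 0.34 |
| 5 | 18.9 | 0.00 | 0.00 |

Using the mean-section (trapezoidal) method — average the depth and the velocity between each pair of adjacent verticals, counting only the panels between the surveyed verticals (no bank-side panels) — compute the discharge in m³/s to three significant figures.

Panel 1-2: Δb = 3.5 m, d̄ = (0.00+1.16)/2 = 0.58, v̄ = (0.00+0.30)/2 = 0.15 → q = 3.5×0.58×0.15 = 0.3045 m³/s
Panel 2-3: Δb = 2.1 m, d̄ = (1.16+1.77)/2 = 1.465, v̄ = (0.30+0.34)/2 = 0.32 → q = 2.1×1.465×0.32 = 0.9845 m³/s
Panel 3-4: Δb = 6.8 m, d̄ = (1.77+1.62)/2 = 1.695, v̄ = (0.34+0.34)/2 = 0.34 → q = 6.8×1.695×0.34 = 3.919 m³/s
Panel 4-5: Δb = 6.5 m, d̄ = (1.62+0.00)/2 = 0.81, v̄ = (0.34+0.00)/2 = 0.17 → q = 6.5×0.81×0.17 = 0.8951 m³/s
Q = Σ q = 6.103 m³/s

6.10 m³/s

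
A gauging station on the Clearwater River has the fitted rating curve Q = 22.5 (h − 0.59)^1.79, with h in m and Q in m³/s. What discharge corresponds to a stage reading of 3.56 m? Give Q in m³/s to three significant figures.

158 m³/s

Q = 22.5 × (3.56 − 0.59)^1.79 = 22.5 × 2.97^1.79 = 157.9 m³/s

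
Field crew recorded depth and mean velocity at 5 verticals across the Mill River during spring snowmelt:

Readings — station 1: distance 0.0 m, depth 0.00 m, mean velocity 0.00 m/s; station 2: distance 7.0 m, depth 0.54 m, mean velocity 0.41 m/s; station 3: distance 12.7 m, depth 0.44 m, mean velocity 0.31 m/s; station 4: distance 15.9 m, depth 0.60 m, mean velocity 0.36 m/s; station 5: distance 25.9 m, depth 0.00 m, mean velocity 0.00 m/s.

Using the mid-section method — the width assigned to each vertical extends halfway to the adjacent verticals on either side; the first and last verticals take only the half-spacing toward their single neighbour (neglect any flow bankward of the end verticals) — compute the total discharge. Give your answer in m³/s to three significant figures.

3.44 m³/s

w_2 = (12.7 − 0.0)/2 = 6.35 m; q_2 = 0.41 × 0.54 × 6.35 = 1.406 m³/s
w_3 = (15.9 − 7.0)/2 = 4.45 m; q_3 = 0.31 × 0.44 × 4.45 = 0.6070 m³/s
w_4 = (25.9 − 12.7)/2 = 6.6 m; q_4 = 0.36 × 0.60 × 6.6 = 1.426 m³/s
Stations 1, 5 contribute zero (depth or velocity is 0).
Q = Σ qᵢ = 3.438 m³/s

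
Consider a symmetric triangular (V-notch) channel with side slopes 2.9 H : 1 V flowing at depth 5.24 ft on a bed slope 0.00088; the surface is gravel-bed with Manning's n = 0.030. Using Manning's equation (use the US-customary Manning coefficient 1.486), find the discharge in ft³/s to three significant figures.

214 ft³/s

A = z·y² = 2.9×5.24² = 79.63 ft²
P = 2y√(1+z²) = 2×5.24×√(1+2.9²) = 32.15 ft
R = A/P = 79.63/32.15 = 2.477 ft
Q = (1.486/n)·A·R^(2/3)·S^(1/2) = (1.486/0.030) × 79.63 × 2.477^(2/3) × 0.00088^(1/2) = 214.2 ft³/s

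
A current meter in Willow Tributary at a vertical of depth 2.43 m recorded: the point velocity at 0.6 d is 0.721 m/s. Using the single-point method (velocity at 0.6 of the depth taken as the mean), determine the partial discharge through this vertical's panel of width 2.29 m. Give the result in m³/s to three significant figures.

v̄ = v₀.₆ = 0.721 m/s
q = v̄ × d × w = 0.7210 × 2.43 × 2.29 = 4.012 m³/s

4.01 m³/s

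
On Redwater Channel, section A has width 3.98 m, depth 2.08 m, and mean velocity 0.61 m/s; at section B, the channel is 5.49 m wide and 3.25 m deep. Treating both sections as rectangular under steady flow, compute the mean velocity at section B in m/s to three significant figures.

0.283 m/s

Q = A₁V₁ = (3.98×2.08) × 0.61 = 5.050 m³/s
A₂ = 5.49 × 3.25 = 17.84 m²
V₂ = Q/A₂ = 5.050/17.84 = 0.2830 m/s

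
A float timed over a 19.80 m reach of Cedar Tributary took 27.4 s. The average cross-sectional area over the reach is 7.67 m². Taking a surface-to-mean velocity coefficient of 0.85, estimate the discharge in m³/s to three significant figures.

v_surface = L / t̄ = 19.80 / 27.4 = 0.7226 m/s
v_mean = 0.85 × 0.7226 = 0.6142 m/s
Q = A × v_mean = 7.67 × 0.6142 = 4.711 m³/s

4.71 m³/s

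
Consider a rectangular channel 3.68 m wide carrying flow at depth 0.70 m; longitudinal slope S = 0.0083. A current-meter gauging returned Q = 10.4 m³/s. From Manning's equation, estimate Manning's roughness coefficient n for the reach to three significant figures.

0.0143

A = b·y = 3.68 × 0.70 = 2.576 m²
P = b + 2y = 3.68 + 2×0.70 = 5.080 m
R = A/P = 2.576/5.080 = 0.5071 m
n = (1/Q)·A·R^(2/3)·S^(1/2) = (1/10.4) × 2.576 × 0.6359 × 0.09110 = 0.01435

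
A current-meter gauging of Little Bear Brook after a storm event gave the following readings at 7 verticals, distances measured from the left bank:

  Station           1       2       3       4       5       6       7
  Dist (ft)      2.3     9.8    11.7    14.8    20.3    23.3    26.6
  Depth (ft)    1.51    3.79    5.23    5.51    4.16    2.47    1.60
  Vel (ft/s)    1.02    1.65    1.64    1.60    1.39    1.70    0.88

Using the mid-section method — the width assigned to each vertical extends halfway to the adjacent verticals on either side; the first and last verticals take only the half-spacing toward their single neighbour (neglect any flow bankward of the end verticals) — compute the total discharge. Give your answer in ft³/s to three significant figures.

135 ft³/s

w_1 = (9.8 − 2.3)/2 = 3.75 ft; q_1 = 1.02 × 1.51 × 3.75 = 5.776 ft³/s
w_2 = (11.7 − 2.3)/2 = 4.7 ft; q_2 = 1.65 × 3.79 × 4.7 = 29.39 ft³/s
w_3 = (14.8 − 9.8)/2 = 2.5 ft; q_3 = 1.64 × 5.23 × 2.5 = 21.44 ft³/s
w_4 = (20.3 − 11.7)/2 = 4.3 ft; q_4 = 1.60 × 5.51 × 4.3 = 37.91 ft³/s
w_5 = (23.3 − 14.8)/2 = 4.25 ft; q_5 = 1.39 × 4.16 × 4.25 = 24.58 ft³/s
w_6 = (26.6 − 20.3)/2 = 3.15 ft; q_6 = 1.70 × 2.47 × 3.15 = 13.23 ft³/s
w_7 = (26.6 − 23.3)/2 = 1.65 ft; q_7 = 0.88 × 1.60 × 1.65 = 2.323 ft³/s
Q = Σ qᵢ = 134.6 ft³/s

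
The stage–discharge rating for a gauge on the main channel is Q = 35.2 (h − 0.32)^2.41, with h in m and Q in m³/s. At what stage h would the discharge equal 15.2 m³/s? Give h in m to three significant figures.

h − h₀ = (Q/C)^(1/b) = (15.2/35.2)^(1/2.41) = 0.7058 m
h = 0.32 + 0.7058 = 1.026 m

1.03 m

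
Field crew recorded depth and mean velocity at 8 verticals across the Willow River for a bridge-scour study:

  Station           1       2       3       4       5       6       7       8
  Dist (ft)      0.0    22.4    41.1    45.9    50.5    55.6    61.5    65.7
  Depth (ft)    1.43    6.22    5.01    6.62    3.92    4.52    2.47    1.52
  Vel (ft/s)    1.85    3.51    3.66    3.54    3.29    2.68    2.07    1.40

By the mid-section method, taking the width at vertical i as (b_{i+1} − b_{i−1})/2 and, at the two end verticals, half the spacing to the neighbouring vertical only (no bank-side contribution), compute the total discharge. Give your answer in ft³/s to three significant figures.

963 ft³/s

w_1 = (22.4 − 0.0)/2 = 11.2 ft; q_1 = 1.85 × 1.43 × 11.2 = 29.63 ft³/s
w_2 = (41.1 − 0.0)/2 = 20.55 ft; q_2 = 3.51 × 6.22 × 20.55 = 448.7 ft³/s
w_3 = (45.9 − 22.4)/2 = 11.75 ft; q_3 = 3.66 × 5.01 × 11.75 = 215.5 ft³/s
w_4 = (50.5 − 41.1)/2 = 4.7 ft; q_4 = 3.54 × 6.62 × 4.7 = 110.1 ft³/s
w_5 = (55.6 − 45.9)/2 = 4.85 ft; q_5 = 3.29 × 3.92 × 4.85 = 62.55 ft³/s
w_6 = (61.5 − 50.5)/2 = 5.5 ft; q_6 = 2.68 × 4.52 × 5.5 = 66.62 ft³/s
w_7 = (65.7 − 55.6)/2 = 5.05 ft; q_7 = 2.07 × 2.47 × 5.05 = 25.82 ft³/s
w_8 = (65.7 − 61.5)/2 = 2.1 ft; q_8 = 1.40 × 1.52 × 2.1 = 4.469 ft³/s
Q = Σ qᵢ = 963.3 ft³/s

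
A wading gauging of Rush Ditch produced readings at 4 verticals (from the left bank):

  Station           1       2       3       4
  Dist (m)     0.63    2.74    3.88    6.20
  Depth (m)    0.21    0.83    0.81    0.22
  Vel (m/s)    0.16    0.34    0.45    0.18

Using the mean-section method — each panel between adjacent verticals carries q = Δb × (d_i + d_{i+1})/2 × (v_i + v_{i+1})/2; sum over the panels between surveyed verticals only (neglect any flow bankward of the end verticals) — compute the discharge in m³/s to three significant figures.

Panel 1-2: Δb = 2.11 m, d̄ = (0.21+0.83)/2 = 0.52, v̄ = (0.16+0.34)/2 = 0.25 → q = 2.11×0.52×0.25 = 0.2743 m³/s
Panel 2-3: Δb = 1.14 m, d̄ = (0.83+0.81)/2 = 0.82, v̄ = (0.34+0.45)/2 = 0.395 → q = 1.14×0.82×0.395 = 0.3692 m³/s
Panel 3-4: Δb = 2.32 m, d̄ = (0.81+0.22)/2 = 0.515, v̄ = (0.45+0.18)/2 = 0.315 → q = 2.32×0.515×0.315 = 0.3764 m³/s
Q = Σ q = 1.020 m³/s

1.02 m³/s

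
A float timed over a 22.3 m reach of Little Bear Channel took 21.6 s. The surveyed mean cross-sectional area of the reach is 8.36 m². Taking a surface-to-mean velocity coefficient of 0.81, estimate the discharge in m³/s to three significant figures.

6.99 m³/s

v_surface = L / t̄ = 22.3 / 21.6 = 1.032 m/s
v_mean = 0.81 × 1.032 = 0.8363 m/s
Q = A × v_mean = 8.36 × 0.8363 = 6.991 m³/s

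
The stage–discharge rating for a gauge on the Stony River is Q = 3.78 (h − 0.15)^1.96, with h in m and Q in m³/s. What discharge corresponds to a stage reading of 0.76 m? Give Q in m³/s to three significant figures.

Q = 3.78 × (0.76 − 0.15)^1.96 = 3.78 × 0.61^1.96 = 1.435 m³/s

1.43 m³/s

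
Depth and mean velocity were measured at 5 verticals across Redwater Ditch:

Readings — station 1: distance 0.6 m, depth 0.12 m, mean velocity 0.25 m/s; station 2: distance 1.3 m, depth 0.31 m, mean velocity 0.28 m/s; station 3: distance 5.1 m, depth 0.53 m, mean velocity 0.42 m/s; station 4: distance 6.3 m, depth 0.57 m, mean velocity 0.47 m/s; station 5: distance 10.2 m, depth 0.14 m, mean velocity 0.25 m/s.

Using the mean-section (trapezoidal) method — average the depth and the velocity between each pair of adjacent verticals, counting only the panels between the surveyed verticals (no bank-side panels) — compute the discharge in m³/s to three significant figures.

1.39 m³/s

Panel 1-2: Δb = 0.7 m, d̄ = (0.12+0.31)/2 = 0.215, v̄ = (0.25+0.28)/2 = 0.265 → q = 0.7×0.215×0.265 = 0.03988 m³/s
Panel 2-3: Δb = 3.8 m, d̄ = (0.31+0.53)/2 = 0.42, v̄ = (0.28+0.42)/2 = 0.35 → q = 3.8×0.42×0.35 = 0.5586 m³/s
Panel 3-4: Δb = 1.2 m, d̄ = (0.53+0.57)/2 = 0.55, v̄ = (0.42+0.47)/2 = 0.445 → q = 1.2×0.55×0.445 = 0.2937 m³/s
Panel 4-5: Δb = 3.9 m, d̄ = (0.57+0.14)/2 = 0.355, v̄ = (0.47+0.25)/2 = 0.36 → q = 3.9×0.355×0.36 = 0.4984 m³/s
Q = Σ q = 1.391 m³/s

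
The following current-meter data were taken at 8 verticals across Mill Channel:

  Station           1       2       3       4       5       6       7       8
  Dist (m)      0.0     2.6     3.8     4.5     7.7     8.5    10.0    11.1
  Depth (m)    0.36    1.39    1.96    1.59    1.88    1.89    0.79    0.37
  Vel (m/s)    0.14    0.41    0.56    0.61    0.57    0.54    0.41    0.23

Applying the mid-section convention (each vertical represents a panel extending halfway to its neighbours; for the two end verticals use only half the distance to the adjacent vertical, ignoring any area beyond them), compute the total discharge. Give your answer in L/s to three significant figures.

7870 L/s

w_1 = (2.6 − 0.0)/2 = 1.3 m; q_1 = 0.14 × 0.36 × 1.3 = 0.06552 m³/s
w_2 = (3.8 − 0.0)/2 = 1.9 m; q_2 = 0.41 × 1.39 × 1.9 = 1.083 m³/s
w_3 = (4.5 − 2.6)/2 = 0.95 m; q_3 = 0.56 × 1.96 × 0.95 = 1.043 m³/s
w_4 = (7.7 − 3.8)/2 = 1.95 m; q_4 = 0.61 × 1.59 × 1.95 = 1.891 m³/s
w_5 = (8.5 − 4.5)/2 = 2 m; q_5 = 0.57 × 1.88 × 2 = 2.143 m³/s
w_6 = (10.0 − 7.7)/2 = 1.15 m; q_6 = 0.54 × 1.89 × 1.15 = 1.174 m³/s
w_7 = (11.1 − 8.5)/2 = 1.3 m; q_7 = 0.41 × 0.79 × 1.3 = 0.4211 m³/s
w_8 = (11.1 − 10.0)/2 = 0.55 m; q_8 = 0.23 × 0.37 × 0.55 = 0.04681 m³/s
Q = Σ qᵢ = 7.867 m³/s
= 7.867 × 1000 = 7867 L/s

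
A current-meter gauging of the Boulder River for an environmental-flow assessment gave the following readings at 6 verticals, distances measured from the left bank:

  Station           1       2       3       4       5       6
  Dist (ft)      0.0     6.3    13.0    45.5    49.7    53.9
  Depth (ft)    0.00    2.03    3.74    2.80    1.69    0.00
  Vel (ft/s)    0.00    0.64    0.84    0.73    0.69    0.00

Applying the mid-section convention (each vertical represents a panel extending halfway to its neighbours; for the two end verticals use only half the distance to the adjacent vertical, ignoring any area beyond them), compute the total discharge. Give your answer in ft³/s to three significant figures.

w_2 = (13.0 − 0.0)/2 = 6.5 ft; q_2 = 0.64 × 2.03 × 6.5 = 8.445 ft³/s
w_3 = (45.5 − 6.3)/2 = 19.6 ft; q_3 = 0.84 × 3.74 × 19.6 = 61.58 ft³/s
w_4 = (49.7 − 13.0)/2 = 18.35 ft; q_4 = 0.73 × 2.80 × 18.35 = 37.51 ft³/s
w_5 = (53.9 − 45.5)/2 = 4.2 ft; q_5 = 0.69 × 1.69 × 4.2 = 4.898 ft³/s
Stations 1, 6 contribute zero (depth or velocity is 0).
Q = Σ qᵢ = 112.4 ft³/s

112 ft³/s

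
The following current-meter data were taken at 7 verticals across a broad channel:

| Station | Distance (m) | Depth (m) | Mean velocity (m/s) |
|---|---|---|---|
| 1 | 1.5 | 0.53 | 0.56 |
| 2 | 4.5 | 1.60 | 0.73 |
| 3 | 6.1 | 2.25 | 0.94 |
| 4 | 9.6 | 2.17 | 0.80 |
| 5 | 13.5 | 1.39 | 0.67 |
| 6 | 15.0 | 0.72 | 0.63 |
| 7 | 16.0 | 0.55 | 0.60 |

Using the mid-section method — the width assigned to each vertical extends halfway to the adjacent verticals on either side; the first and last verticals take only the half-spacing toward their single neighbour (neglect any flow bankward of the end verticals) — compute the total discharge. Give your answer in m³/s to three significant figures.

w_1 = (4.5 − 1.5)/2 = 1.5 m; q_1 = 0.56 × 0.53 × 1.5 = 0.4452 m³/s
w_2 = (6.1 − 1.5)/2 = 2.3 m; q_2 = 0.73 × 1.60 × 2.3 = 2.686 m³/s
w_3 = (9.6 − 4.5)/2 = 2.55 m; q_3 = 0.94 × 2.25 × 2.55 = 5.393 m³/s
w_4 = (13.5 − 6.1)/2 = 3.7 m; q_4 = 0.80 × 2.17 × 3.7 = 6.423 m³/s
w_5 = (15.0 − 9.6)/2 = 2.7 m; q_5 = 0.67 × 1.39 × 2.7 = 2.515 m³/s
w_6 = (16.0 − 13.5)/2 = 1.25 m; q_6 = 0.63 × 0.72 × 1.25 = 0.5670 m³/s
w_7 = (16.0 − 15.0)/2 = 0.5 m; q_7 = 0.60 × 0.55 × 0.5 = 0.1650 m³/s
Q = Σ qᵢ = 18.19 m³/s

18.2 m³/s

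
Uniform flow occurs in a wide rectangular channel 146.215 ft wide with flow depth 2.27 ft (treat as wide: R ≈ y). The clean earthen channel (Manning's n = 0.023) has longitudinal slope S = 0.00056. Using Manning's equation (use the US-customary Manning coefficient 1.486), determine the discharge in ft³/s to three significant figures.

877 ft³/s

A = b·y = 146.215 × 2.27 = 331.9 ft²
Wide channel: R ≈ y = 2.27 ft
Q = (1.486/n)·A·R^(2/3)·S^(1/2) = (1.486/0.023) × 331.9 × 2.270^(2/3) × 0.00056^(1/2) = 876.5 ft³/s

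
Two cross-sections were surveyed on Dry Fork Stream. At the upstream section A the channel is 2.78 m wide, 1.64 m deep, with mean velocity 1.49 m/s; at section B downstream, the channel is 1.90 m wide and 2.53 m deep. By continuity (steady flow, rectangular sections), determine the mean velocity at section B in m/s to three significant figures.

1.41 m/s

Q = A₁V₁ = (2.78×1.64) × 1.49 = 6.793 m³/s
A₂ = 1.90 × 2.53 = 4.807 m²
V₂ = Q/A₂ = 6.793/4.807 = 1.413 m/s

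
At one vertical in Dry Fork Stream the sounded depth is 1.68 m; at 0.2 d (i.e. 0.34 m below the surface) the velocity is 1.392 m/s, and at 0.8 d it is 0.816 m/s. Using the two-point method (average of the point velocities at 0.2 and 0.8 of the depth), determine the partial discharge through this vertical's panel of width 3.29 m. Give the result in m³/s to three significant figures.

v̄ = (1.392 + 0.816) / 2 = 1.104 m/s
q = v̄ × d × w = 1.104 × 1.68 × 3.29 = 6.102 m³/s

6.10 m³/s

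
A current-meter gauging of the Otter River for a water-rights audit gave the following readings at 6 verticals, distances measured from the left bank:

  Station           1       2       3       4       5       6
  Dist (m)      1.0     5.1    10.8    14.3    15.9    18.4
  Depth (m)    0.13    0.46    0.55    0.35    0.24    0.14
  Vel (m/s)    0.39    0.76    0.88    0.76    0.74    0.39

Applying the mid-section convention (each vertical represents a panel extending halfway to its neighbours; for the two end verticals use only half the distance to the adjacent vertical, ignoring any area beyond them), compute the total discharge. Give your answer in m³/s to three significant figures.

5.15 m³/s

w_1 = (5.1 − 1.0)/2 = 2.05 m; q_1 = 0.39 × 0.13 × 2.05 = 0.1039 m³/s
w_2 = (10.8 − 1.0)/2 = 4.9 m; q_2 = 0.76 × 0.46 × 4.9 = 1.713 m³/s
w_3 = (14.3 − 5.1)/2 = 4.6 m; q_3 = 0.88 × 0.55 × 4.6 = 2.226 m³/s
w_4 = (15.9 − 10.8)/2 = 2.55 m; q_4 = 0.76 × 0.35 × 2.55 = 0.6783 m³/s
w_5 = (18.4 − 14.3)/2 = 2.05 m; q_5 = 0.74 × 0.24 × 2.05 = 0.3641 m³/s
w_6 = (18.4 − 15.9)/2 = 1.25 m; q_6 = 0.39 × 0.14 × 1.25 = 0.06825 m³/s
Q = Σ qᵢ = 5.154 m³/s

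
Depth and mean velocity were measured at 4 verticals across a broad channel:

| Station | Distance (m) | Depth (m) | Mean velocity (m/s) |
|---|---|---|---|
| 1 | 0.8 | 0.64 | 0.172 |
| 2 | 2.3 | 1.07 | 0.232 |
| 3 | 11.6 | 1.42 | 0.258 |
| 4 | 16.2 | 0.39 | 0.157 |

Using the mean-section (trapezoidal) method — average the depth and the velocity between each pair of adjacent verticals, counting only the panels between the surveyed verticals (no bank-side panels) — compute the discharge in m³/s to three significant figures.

3.96 m³/s

Panel 1-2: Δb = 1.5 m, d̄ = (0.64+1.07)/2 = 0.855, v̄ = (0.172+0.232)/2 = 0.202 → q = 1.5×0.855×0.202 = 0.2591 m³/s
Panel 2-3: Δb = 9.3 m, d̄ = (1.07+1.42)/2 = 1.245, v̄ = (0.232+0.258)/2 = 0.245 → q = 9.3×1.245×0.245 = 2.837 m³/s
Panel 3-4: Δb = 4.6 m, d̄ = (1.42+0.39)/2 = 0.905, v̄ = (0.258+0.157)/2 = 0.2075 → q = 4.6×0.905×0.2075 = 0.8638 m³/s
Q = Σ q = 3.960 m³/s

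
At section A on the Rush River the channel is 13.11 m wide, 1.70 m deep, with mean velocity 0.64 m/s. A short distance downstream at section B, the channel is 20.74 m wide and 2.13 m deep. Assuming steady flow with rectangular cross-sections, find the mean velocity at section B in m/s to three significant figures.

Q = A₁V₁ = (13.11×1.70) × 0.64 = 14.26 m³/s
A₂ = 20.74 × 2.13 = 44.18 m²
V₂ = Q/A₂ = 14.26/44.18 = 0.3229 m/s

0.323 m/s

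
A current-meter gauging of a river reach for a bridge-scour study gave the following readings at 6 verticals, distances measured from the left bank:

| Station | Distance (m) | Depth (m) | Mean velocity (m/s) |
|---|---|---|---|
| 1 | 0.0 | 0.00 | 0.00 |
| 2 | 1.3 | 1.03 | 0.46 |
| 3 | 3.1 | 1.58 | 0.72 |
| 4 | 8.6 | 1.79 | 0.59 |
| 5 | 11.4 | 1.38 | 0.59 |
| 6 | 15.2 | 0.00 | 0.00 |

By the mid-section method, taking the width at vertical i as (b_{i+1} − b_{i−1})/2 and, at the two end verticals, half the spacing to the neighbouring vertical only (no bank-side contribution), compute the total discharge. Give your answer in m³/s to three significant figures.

12.0 m³/s

w_2 = (3.1 − 0.0)/2 = 1.55 m; q_2 = 0.46 × 1.03 × 1.55 = 0.7344 m³/s
w_3 = (8.6 − 1.3)/2 = 3.65 m; q_3 = 0.72 × 1.58 × 3.65 = 4.152 m³/s
w_4 = (11.4 − 3.1)/2 = 4.15 m; q_4 = 0.59 × 1.79 × 4.15 = 4.383 m³/s
w_5 = (15.2 − 8.6)/2 = 3.3 m; q_5 = 0.59 × 1.38 × 3.3 = 2.687 m³/s
Stations 1, 6 contribute zero (depth or velocity is 0).
Q = Σ qᵢ = 11.96 m³/s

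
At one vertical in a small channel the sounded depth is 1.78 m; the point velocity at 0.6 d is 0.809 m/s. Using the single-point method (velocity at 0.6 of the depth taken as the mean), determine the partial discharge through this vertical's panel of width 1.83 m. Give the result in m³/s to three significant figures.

2.64 m³/s

v̄ = v₀.₆ = 0.809 m/s
q = v̄ × d × w = 0.8090 × 1.78 × 1.83 = 2.635 m³/s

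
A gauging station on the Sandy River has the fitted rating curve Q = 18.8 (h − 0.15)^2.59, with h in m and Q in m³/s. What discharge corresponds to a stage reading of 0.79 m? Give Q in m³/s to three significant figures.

Q = 18.8 × (0.79 − 0.15)^2.59 = 18.8 × 0.64^2.59 = 5.918 m³/s

5.92 m³/s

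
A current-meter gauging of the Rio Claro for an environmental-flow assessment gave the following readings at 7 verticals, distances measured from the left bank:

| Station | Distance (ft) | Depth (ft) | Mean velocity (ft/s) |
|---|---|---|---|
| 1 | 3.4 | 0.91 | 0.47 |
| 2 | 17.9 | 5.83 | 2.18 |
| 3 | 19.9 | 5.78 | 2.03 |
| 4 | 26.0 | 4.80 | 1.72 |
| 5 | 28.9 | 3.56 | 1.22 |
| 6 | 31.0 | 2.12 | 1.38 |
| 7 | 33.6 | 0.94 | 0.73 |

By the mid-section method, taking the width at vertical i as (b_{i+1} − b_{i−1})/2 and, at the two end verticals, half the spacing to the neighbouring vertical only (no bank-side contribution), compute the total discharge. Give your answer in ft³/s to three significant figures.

211 ft³/s

w_1 = (17.9 − 3.4)/2 = 7.25 ft; q_1 = 0.47 × 0.91 × 7.25 = 3.101 ft³/s
w_2 = (19.9 − 3.4)/2 = 8.25 ft; q_2 = 2.18 × 5.83 × 8.25 = 104.9 ft³/s
w_3 = (26.0 − 17.9)/2 = 4.05 ft; q_3 = 2.03 × 5.78 × 4.05 = 47.52 ft³/s
w_4 = (28.9 − 19.9)/2 = 4.5 ft; q_4 = 1.72 × 4.80 × 4.5 = 37.15 ft³/s
w_5 = (31.0 − 26.0)/2 = 2.5 ft; q_5 = 1.22 × 3.56 × 2.5 = 10.86 ft³/s
w_6 = (33.6 − 28.9)/2 = 2.35 ft; q_6 = 1.38 × 2.12 × 2.35 = 6.875 ft³/s
w_7 = (33.6 − 31.0)/2 = 1.3 ft; q_7 = 0.73 × 0.94 × 1.3 = 0.8921 ft³/s
Q = Σ qᵢ = 211.3 ft³/s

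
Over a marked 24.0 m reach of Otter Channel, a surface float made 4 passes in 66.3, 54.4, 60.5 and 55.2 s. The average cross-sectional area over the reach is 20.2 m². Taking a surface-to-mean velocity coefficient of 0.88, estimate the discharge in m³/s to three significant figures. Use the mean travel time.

t̄ = (66.3 + 54.4 + 60.5 + 55.2) / 4 = 59.1 s
v_surface = L / t̄ = 24.0 / 59.1 = 0.4061 m/s
v_mean = 0.88 × 0.4061 = 0.3574 m/s
Q = A × v_mean = 20.2 × 0.3574 = 7.219 m³/s

7.22 m³/s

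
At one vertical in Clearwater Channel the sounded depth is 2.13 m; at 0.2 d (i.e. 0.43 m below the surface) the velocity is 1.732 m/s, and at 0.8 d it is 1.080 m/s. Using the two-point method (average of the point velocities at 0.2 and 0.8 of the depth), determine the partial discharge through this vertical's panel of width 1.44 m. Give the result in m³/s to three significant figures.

v̄ = (1.732 + 1.080) / 2 = 1.406 m/s
q = v̄ × d × w = 1.406 × 2.13 × 1.44 = 4.312 m³/s

4.31 m³/s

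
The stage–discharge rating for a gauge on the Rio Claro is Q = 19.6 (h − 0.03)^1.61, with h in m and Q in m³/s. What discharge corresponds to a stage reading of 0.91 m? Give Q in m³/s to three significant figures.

16.0 m³/s

Q = 19.6 × (0.91 − 0.03)^1.61 = 19.6 × 0.88^1.61 = 15.95 m³/s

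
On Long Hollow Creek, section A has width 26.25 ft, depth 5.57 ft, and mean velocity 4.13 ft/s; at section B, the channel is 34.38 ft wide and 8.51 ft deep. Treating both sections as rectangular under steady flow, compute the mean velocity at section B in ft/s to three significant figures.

Q = A₁V₁ = (26.25×5.57) × 4.13 = 603.9 ft³/s
A₂ = 34.38 × 8.51 = 292.6 ft²
V₂ = Q/A₂ = 603.9/292.6 = 2.064 ft/s

2.06 ft/s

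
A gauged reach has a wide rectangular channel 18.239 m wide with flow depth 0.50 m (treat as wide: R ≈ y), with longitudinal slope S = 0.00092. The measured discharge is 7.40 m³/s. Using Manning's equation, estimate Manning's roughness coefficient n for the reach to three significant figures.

A = b·y = 18.239 × 0.50 = 9.120 m²
Wide channel: R ≈ y = 0.50 m
n = (1/Q)·A·R^(2/3)·S^(1/2) = (1/7.40) × 9.120 × 0.6300 × 0.03033 = 0.02355

0.0235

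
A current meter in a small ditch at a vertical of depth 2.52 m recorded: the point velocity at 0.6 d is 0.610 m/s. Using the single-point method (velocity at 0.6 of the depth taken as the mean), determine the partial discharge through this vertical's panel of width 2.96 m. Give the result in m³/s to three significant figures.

v̄ = v₀.₆ = 0.610 m/s
q = v̄ × d × w = 0.6100 × 2.52 × 2.96 = 4.550 m³/s

4.55 m³/s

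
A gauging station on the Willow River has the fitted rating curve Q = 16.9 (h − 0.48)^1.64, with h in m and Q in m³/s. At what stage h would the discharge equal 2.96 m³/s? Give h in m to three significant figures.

h − h₀ = (Q/C)^(1/b) = (2.96/16.9)^(1/1.64) = 0.3457 m
h = 0.48 + 0.3457 = 0.8257 m

0.826 m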